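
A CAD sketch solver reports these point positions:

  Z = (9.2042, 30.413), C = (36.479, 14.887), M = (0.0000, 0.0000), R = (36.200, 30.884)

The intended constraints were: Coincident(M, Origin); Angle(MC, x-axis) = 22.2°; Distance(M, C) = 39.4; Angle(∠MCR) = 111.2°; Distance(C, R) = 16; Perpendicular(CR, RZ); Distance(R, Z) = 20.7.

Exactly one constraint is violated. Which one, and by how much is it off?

Distance(R, Z) = 20.7 — off by 6.30.

M = (0.00, 0.00) ✓; MC at 22.20° ✓; |MC| = 39.40 ✓; ∠MCR = 111.2° ✓; |CR| = 16.00 ✓; ∠(CR, RZ) = 90.00° ✓; |RZ| = 27.00 ✗.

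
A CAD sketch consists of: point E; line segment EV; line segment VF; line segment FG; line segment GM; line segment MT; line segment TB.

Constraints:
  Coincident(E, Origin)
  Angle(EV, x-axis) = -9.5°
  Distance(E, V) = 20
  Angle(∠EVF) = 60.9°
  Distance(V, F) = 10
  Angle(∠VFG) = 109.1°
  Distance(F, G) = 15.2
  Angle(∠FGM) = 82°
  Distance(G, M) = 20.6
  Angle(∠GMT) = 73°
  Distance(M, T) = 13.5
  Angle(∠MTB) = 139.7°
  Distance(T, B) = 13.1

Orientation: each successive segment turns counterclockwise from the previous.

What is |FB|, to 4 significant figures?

6.058

∠GMT = 73.0° gives MT at 25.50° from the x-axis; with |MT| = 13.5, T = (16.40, -8.575). ∠MTB = 139.7° gives TB at 65.80° from the x-axis; with |TB| = 13.1, B = (21.77, 3.374). Then |FB| = |B − F| = 6.058.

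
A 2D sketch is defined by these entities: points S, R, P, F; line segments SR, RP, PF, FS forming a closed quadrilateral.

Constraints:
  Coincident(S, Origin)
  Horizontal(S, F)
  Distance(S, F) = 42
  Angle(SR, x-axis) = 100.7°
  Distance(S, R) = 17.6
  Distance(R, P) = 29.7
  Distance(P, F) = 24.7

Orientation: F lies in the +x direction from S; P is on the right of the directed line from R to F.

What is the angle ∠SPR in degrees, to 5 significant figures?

33.056°

Checks: |RP| = 29.70 ✓; |PF| = 24.70 ✓.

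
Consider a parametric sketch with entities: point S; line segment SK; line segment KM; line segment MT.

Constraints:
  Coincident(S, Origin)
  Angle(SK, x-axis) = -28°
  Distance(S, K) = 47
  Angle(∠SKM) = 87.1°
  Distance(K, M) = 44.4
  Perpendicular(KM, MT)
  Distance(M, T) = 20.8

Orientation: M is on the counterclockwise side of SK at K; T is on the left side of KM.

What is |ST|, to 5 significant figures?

49.489

∠SKM = 87.1°, so KM runs at -28.0° + (180° − 87.1°) = 64.900° from the x-axis; with |KM| = 44.4, M = K + 44.4·(cos 64.900°, sin 64.900°) = (60.333, 18.142). The perpendicularity gives MT at right angles to KM; with |MT| = 20.8 on the left of KM, T = M + 20.8·(-0.90557, 0.42420) = (41.497, 26.965). Then |ST| = |T − S| = 49.489.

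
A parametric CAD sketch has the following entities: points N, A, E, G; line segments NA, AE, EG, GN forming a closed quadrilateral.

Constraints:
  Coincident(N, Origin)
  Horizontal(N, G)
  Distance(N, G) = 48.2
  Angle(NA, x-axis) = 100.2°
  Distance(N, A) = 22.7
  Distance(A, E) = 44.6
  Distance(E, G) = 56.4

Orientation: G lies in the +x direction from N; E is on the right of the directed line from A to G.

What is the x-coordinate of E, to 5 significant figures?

-3.6226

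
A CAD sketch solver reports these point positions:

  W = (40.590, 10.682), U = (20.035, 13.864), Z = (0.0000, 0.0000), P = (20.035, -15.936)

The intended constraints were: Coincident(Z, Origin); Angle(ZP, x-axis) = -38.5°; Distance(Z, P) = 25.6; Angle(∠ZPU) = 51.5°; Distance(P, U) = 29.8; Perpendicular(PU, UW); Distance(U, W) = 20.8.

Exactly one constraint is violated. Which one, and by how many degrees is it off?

Perpendicular(PU, UW) — off by 8.80°.

Z = (0.00, 0.00) ✓; ZP at -38.50° ✓; |ZP| = 25.60 ✓; ∠ZPU = 51.50° ✓; |PU| = 29.80 ✓; ∠(PU, UW) = 98.80° ✗; |UW| = 20.80 ✓.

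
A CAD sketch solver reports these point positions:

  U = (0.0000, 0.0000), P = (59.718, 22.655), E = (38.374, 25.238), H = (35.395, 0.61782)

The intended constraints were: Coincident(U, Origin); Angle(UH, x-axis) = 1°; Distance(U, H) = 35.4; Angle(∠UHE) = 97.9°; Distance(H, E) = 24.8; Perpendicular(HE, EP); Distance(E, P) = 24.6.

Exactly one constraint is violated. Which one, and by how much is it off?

Distance(E, P) = 24.6 — off by 3.10.

U = (0.00, 0.00) ✓; UH at 1.000° ✓; |UH| = 35.40 ✓; ∠UHE = 97.90° ✓; |HE| = 24.80 ✓; ∠(HE, EP) = 90.00° ✓; |EP| = 21.50 ✗.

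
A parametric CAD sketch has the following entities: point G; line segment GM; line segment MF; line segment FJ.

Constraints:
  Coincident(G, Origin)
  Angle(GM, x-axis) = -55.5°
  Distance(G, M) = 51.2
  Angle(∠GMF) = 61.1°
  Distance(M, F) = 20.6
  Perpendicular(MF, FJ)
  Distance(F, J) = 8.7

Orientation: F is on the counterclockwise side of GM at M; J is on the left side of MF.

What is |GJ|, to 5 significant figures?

36.361

∠GMF = 61.1°, so MF runs at -55.5° + (180° − 61.1°) = 63.400° from the x-axis; with |MF| = 20.6, F = M + 20.6·(cos 63.400°, sin 63.400°) = (38.224, -23.776). MF ⟂ FJ; with |FJ| = 8.7 on the left of MF, J = F + 8.7·(-0.89415, 0.44776) = (30.445, -19.880). Then |GJ| = |J − G| = 36.361.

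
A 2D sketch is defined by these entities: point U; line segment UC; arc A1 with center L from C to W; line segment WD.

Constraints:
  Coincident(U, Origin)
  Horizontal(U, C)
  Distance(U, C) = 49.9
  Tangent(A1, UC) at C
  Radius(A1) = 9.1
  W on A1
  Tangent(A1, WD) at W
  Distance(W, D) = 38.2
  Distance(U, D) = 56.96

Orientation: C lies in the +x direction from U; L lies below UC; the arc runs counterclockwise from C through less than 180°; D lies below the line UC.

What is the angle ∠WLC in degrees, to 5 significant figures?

80.443°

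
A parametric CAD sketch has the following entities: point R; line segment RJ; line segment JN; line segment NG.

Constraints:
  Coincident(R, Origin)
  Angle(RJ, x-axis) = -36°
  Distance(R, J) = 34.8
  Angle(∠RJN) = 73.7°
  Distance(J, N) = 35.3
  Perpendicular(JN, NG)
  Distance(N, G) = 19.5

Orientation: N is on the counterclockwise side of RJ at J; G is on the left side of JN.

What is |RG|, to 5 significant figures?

29.072

R is at the origin; RJ runs at -36.0° with length 34.8, so J = 34.8·(cos -36.0°, sin -36.0°) = (28.154, -20.455). ∠RJN = 73.7°, so JN runs at -36.0° + (180° − 73.7°) = 70.300° from the x-axis; with |JN| = 35.3, N = J + 35.3·(cos 70.300°, sin 70.300°) = (40.053, 12.779). JN is perpendicular to NG; with |NG| = 19.5 on the left of JN, G = N + 19.5·(-0.94147, 0.33710) = (21.695, 19.352). Then |RG| = |G − R| = 29.072.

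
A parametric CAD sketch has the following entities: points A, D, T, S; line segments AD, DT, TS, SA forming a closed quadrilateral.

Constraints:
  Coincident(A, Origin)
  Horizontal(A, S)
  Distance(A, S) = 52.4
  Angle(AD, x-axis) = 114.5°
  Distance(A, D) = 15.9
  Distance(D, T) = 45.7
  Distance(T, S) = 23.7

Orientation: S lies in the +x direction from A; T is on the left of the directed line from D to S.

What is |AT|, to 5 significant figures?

43.427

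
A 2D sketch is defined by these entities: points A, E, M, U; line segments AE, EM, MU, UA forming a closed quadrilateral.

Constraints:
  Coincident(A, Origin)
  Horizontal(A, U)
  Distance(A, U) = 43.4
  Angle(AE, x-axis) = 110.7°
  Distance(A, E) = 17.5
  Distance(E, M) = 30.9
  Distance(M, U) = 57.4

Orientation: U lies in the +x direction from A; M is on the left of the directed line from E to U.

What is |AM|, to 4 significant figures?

44.88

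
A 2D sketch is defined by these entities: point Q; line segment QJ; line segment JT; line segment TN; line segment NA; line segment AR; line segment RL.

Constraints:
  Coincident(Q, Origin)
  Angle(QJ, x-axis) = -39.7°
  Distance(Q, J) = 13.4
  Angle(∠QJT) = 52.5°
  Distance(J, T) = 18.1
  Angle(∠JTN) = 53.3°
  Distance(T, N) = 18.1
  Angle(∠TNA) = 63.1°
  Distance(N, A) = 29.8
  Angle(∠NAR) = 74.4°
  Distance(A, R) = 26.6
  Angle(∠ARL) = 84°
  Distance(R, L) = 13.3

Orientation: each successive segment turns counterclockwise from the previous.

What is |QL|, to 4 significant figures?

19.58

Q is at the origin; QJ runs at -39.7° with length 13.4, so J = (10.31, -8.559). ∠QJT = 52.5° gives JT at 87.80° from the x-axis; with |JT| = 18.1, T = (11.00, 9.527). ∠JTN = 53.3° gives TN at -145.5° from the x-axis; with |TN| = 18.1, N = (-3.912, -0.7248). ∠TNA = 63.1° gives NA at -28.60° from the x-axis; with |NA| = 29.8, A = (22.25, -14.99). ∠NAR = 74.4° gives AR at 77.00° from the x-axis; with |AR| = 26.6, R = (28.24, 10.93). ∠ARL = 84.0° gives RL at 173.0° from the x-axis; with |RL| = 13.3, L = (15.03, 12.55). Then |QL| = |L − Q| = 19.58.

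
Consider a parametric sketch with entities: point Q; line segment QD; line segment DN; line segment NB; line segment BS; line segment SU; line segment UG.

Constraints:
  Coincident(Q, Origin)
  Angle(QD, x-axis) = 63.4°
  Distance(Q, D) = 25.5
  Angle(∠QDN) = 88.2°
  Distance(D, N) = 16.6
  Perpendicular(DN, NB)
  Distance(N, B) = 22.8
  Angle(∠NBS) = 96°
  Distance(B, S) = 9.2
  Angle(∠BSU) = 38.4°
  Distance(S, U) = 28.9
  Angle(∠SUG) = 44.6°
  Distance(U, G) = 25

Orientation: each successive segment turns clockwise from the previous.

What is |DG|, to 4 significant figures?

39.74

Q is at the origin; QD runs at 63.4° with length 25.5, so D = (11.42, 22.80). ∠QDN = 88.2° gives DN at -28.40° from the x-axis; with |DN| = 16.6, N = (26.02, 14.91). DN is perpendicular to NB, so NB runs at -118.4°; with |NB| = 22.8, B = (15.18, -5.150). ∠NBS = 96.0° gives BS at 157.6° from the x-axis; with |BS| = 9.2, S = (6.670, -1.645). ∠BSU = 38.4° gives SU at 16.00° from the x-axis; with |SU| = 28.9, U = (34.45, 6.321). ∠SUG = 44.6° gives UG at -119.4° from the x-axis; with |UG| = 25.0, G = (22.18, -15.46). Then |DG| = |G − D| = 39.74.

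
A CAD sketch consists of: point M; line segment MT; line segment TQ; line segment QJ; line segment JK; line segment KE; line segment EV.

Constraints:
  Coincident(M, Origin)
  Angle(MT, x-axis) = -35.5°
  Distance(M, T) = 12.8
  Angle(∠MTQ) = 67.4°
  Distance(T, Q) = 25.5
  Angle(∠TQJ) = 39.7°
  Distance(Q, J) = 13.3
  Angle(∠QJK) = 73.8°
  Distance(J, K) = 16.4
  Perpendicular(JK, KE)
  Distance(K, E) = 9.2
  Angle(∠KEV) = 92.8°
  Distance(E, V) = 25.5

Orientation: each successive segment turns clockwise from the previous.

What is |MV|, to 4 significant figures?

23.56

M is at the origin; MT runs at -35.5° with length 12.8, so T = (10.42, -7.433). ∠MTQ = 67.4° gives TQ at -148.1° from the x-axis; with |TQ| = 25.5, Q = (-11.23, -20.91). ∠TQJ = 39.7° gives QJ at 71.60° from the x-axis; with |QJ| = 13.3, J = (-7.030, -8.288). ∠QJK = 73.8° gives JK at -34.60° from the x-axis; with |JK| = 16.4, K = (6.469, -17.60). JK ⟂ KE, so KE runs at -124.6°; with |KE| = 9.2, E = (1.245, -25.17). ∠KEV = 92.8° gives EV at 148.2° from the x-axis; with |EV| = 25.5, V = (-20.43, -11.74). Then |MV| = |V − M| = 23.56.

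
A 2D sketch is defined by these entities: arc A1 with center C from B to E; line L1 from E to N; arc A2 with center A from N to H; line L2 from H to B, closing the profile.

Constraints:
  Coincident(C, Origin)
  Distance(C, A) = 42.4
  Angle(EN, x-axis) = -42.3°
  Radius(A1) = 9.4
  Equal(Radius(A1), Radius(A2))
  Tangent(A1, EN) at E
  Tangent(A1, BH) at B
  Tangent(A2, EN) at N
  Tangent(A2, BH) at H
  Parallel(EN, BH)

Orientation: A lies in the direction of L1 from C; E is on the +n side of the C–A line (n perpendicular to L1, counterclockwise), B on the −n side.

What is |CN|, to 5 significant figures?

43.429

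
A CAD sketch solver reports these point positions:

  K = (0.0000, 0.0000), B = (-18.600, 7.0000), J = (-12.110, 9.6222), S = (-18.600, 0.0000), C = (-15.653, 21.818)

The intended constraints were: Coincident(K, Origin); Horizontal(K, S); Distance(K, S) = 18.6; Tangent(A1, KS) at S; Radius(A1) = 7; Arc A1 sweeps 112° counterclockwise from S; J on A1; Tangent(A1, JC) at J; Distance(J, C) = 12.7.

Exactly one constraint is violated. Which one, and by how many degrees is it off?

Tangent(A1, JC) at J — off by 5.80°.

K = (0.00, 0.00) ✓; K.y = 0.00, S.y = 0.00 ✓; |KS| = 18.60 ✓; ∠(BS, SK) = 90.00° ✓; |BS| = 7.000 ✓; bearing(B→J) − bearing(B→S) = 112.0° ✓; |BJ| = 7.000 ✓; ∠(BJ, JC) = 95.80° ✗; |JC| = 12.70 ✓.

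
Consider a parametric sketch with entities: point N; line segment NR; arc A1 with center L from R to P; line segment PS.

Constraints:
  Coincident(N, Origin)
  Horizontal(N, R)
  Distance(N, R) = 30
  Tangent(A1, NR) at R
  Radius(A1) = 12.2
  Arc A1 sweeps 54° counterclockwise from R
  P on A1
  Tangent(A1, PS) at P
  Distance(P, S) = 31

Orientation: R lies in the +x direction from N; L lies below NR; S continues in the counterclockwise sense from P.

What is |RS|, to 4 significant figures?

41.18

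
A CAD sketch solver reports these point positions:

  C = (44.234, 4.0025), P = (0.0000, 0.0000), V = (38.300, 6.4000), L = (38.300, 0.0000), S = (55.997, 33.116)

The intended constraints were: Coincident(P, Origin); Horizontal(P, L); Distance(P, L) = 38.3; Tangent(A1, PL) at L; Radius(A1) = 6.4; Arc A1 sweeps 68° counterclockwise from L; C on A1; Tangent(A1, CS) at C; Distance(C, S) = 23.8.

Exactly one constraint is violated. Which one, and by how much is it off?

Distance(C, S) = 23.8 — off by 7.60.

P = (0.00, 0.00) ✓; P.y = 0.00, L.y = 0.00 ✓; |PL| = 38.30 ✓; ∠(VL, LP) = 90.00° ✓; |VL| = 6.400 ✓; bearing(V→C) − bearing(V→L) = 68.00° ✓; |VC| = 6.400 ✓; ∠(VC, CS) = 90.00° ✓; |CS| = 31.40 ✗.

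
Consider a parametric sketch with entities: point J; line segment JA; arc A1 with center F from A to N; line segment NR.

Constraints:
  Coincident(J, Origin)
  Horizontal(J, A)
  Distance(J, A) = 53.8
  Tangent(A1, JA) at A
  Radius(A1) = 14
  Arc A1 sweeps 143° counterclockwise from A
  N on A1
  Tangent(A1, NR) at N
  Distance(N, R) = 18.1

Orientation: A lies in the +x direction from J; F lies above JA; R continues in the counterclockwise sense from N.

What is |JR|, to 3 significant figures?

59.9

J is at the origin; JA is horizontal with |JA| = 53.8 and A on the +x side, so A = (53.8, 0.00). A1 meets JA tangentially, so FA is at right angles to JA, so F = A + (0, 14) = (53.8, 14.0). On A1, A sits at bearing -90° from F; a 143° counterclockwise sweep puts N at bearing 53°, so N = F + 14.0·(cos 53°, sin 53°) = (62.2, 25.2). A1 meets NR tangentially, so FN is at right angles to NR, so NR runs along (−sin 53°, cos 53°); with |NR| = 18.1, R = (47.8, 36.1). Then |JR| = |R − J| = 59.9.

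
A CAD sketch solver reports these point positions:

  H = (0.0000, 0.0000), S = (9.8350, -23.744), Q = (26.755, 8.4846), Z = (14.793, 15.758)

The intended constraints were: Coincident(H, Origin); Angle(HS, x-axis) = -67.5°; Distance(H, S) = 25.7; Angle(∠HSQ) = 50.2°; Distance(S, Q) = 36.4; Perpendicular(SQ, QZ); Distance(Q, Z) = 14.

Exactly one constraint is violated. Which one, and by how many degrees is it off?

Perpendicular(SQ, QZ) — off by 3.60°.

H = (0.00, 0.00) ✓; HS at -67.50° ✓; |HS| = 25.70 ✓; ∠HSQ = 50.20° ✓; |SQ| = 36.40 ✓; ∠(SQ, QZ) = 86.40° ✗; |QZ| = 14.00 ✓.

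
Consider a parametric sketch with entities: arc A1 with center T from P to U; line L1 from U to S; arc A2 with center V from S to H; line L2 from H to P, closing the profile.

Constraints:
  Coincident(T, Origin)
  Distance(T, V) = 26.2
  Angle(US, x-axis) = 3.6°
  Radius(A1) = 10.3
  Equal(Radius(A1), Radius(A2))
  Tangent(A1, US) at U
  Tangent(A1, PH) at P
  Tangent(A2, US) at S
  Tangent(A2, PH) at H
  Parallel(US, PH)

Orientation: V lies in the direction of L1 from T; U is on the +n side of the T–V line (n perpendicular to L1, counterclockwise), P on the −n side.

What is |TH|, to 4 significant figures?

28.15

The slot axis is L1's direction at 3.6°, so u = (cos 3.6°, sin 3.6°) = (0.9980, 0.06279) and n = (−sin 3.6°, cos 3.6°) = (-0.06279, 0.9980). T is at the origin and V lies 26.2 along u from T, so V = 26.2·u = (26.15, 1.645). Tangency of A1 to both parallel lines with radius 10.3 puts U and P at T ± 10.3·n: U = (-0.6467, 10.28), P = (0.6467, -10.28). Equal radii place S and H the same way about V: S = V + 10.3·n = (25.50, 11.92), H = V − 10.3·n = (26.80, -8.635). Then |TH| = |H − T| = 28.15.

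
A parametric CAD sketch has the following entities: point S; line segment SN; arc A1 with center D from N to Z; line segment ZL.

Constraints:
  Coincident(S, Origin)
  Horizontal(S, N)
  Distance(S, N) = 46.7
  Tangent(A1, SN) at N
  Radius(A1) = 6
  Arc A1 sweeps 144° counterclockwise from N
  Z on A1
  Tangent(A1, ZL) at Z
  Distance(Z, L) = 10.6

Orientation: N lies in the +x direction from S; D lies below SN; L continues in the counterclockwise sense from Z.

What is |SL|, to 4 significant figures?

54.50

S is at the origin; S and N share the same y with |SN| = 46.7 and N on the +x side, so N = (46.70, 0.000). Tangency of A1 to SN means the radius DN is perpendicular to SN, so D = N + (0, -6) = (46.70, -6.000). On A1, N sits at bearing 90° from D; a 144° counterclockwise sweep puts Z at bearing 234°, so Z = D + 6.0·(cos 234°, sin 234°) = (43.17, -10.85). The tangent condition forces DZ to be normal to ZL, so ZL runs along (−sin 234°, cos 234°); with |ZL| = 10.6, L = (51.75, -17.08). Then |SL| = |L − S| = 54.50.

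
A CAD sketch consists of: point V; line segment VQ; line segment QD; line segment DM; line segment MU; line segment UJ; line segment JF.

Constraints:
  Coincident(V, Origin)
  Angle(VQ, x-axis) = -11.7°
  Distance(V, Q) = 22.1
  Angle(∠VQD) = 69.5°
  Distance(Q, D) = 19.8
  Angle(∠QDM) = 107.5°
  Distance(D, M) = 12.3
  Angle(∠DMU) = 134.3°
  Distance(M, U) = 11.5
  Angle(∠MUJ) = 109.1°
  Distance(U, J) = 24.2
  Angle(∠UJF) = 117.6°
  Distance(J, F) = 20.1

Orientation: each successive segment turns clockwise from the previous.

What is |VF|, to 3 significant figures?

29.5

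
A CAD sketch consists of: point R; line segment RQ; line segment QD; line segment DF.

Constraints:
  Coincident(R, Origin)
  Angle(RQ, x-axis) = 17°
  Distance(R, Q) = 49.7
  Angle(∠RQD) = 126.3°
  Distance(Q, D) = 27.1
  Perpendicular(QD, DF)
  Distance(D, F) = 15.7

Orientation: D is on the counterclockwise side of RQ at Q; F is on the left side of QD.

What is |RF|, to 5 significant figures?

61.547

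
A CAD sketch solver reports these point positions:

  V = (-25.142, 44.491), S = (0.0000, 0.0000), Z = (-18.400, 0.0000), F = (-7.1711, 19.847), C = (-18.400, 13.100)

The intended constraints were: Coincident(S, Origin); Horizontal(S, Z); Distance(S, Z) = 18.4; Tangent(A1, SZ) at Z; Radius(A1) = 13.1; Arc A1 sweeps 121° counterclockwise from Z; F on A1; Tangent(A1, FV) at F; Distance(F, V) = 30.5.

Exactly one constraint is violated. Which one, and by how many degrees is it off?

Tangent(A1, FV) at F — off by 5.10°.

S = (0.00, 0.00) ✓; S.y = 0.00, Z.y = 0.00 ✓; |SZ| = 18.40 ✓; ∠(CZ, ZS) = 90.00° ✓; |CZ| = 13.10 ✓; bearing(C→F) − bearing(C→Z) = 121.0° ✓; |CF| = 13.10 ✓; ∠(CF, FV) = 84.90° ✗; |FV| = 30.50 ✓.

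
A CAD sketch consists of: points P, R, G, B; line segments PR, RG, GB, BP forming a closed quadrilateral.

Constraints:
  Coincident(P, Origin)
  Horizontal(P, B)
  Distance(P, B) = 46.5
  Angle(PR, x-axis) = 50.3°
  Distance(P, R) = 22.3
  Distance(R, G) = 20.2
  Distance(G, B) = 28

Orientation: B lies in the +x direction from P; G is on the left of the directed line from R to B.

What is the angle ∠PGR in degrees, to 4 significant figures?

15.14°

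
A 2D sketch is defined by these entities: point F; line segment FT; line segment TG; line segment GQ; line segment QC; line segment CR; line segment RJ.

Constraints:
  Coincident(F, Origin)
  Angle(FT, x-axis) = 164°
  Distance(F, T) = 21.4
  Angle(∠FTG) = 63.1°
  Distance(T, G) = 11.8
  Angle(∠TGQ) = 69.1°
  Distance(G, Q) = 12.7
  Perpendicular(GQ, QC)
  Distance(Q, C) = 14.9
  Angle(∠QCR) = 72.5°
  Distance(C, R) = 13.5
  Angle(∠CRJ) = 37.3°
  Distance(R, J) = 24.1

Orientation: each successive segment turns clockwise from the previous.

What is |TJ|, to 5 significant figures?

20.105

F is at the origin; FT runs at 164.0° with length 21.4, so T = (-20.571, 5.8986). ∠FTG = 63.1° gives TG at 47.100° from the x-axis; with |TG| = 11.8, G = (-12.538, 14.543). ∠TGQ = 69.1° gives GQ at -63.800° from the x-axis; with |GQ| = 12.7, Q = (-6.9314, 3.1475). GQ is perpendicular to QC, so QC runs at -153.80°; with |QC| = 14.9, C = (-20.301, -3.4310). ∠QCR = 72.5° gives CR at 98.700° from the x-axis; with |CR| = 13.5, R = (-22.343, 9.9137). ∠CRJ = 37.3° gives RJ at -44.000° from the x-axis; with |RJ| = 24.1, J = (-5.0065, -6.8276). Then |TJ| = |J − T| = 20.105.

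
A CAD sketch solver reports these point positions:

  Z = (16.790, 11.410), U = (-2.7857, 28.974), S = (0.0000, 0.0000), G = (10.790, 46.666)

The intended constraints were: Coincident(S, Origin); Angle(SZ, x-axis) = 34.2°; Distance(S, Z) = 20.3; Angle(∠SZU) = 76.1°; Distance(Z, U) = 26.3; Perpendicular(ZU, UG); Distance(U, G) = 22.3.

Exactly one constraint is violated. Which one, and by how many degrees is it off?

Perpendicular(ZU, UG) — off by 4.40°.

S = (0.00, 0.00) ✓; SZ at 34.20° ✓; |SZ| = 20.30 ✓; ∠SZU = 76.10° ✓; |ZU| = 26.30 ✓; ∠(ZU, UG) = 85.60° ✗; |UG| = 22.30 ✓.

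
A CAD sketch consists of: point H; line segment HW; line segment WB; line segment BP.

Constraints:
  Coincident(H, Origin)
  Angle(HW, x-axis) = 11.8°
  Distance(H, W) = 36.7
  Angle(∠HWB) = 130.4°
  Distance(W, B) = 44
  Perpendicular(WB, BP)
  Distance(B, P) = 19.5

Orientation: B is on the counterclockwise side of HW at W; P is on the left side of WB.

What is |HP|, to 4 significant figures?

68.31

H is at the origin; HW runs at 11.8° with length 36.7, so W = 36.7·(cos 11.8°, sin 11.8°) = (35.92, 7.505). ∠HWB = 130.4°, so WB runs at 11.8° + (180° − 130.4°) = 61.40° from the x-axis; with |WB| = 44.0, B = W + 44.0·(cos 61.40°, sin 61.40°) = (56.99, 46.14). WB is perpendicular to BP; with |BP| = 19.5 on the left of WB, P = B + 19.5·(-0.8780, 0.4787) = (39.87, 55.47). Then |HP| = |P − H| = 68.31.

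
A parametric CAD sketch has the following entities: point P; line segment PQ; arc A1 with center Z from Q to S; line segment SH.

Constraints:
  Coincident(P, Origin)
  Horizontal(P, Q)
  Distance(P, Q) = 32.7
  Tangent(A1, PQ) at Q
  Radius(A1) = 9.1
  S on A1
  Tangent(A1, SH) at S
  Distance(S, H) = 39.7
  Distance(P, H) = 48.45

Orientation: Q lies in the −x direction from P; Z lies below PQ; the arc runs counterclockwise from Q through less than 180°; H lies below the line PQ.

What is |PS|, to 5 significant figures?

42.490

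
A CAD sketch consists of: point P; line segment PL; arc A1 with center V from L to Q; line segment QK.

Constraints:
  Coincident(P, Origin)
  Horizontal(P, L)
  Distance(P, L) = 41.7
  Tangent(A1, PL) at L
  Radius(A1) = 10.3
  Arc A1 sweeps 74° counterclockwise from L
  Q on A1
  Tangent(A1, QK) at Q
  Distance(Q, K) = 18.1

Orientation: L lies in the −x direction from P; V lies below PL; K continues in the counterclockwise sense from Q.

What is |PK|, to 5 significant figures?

61.810

On A1, L sits at bearing 90° from V; a 74° counterclockwise sweep puts Q at bearing 164°, so Q = V + 10.3·(cos 164°, sin 164°) = (-51.601, -7.4609). The tangent condition forces VQ to be normal to QK, so QK runs along (−sin 164°, cos 164°); with |QK| = 18.1, K = (-56.590, -24.860). Then |PK| = |K − P| = 61.810.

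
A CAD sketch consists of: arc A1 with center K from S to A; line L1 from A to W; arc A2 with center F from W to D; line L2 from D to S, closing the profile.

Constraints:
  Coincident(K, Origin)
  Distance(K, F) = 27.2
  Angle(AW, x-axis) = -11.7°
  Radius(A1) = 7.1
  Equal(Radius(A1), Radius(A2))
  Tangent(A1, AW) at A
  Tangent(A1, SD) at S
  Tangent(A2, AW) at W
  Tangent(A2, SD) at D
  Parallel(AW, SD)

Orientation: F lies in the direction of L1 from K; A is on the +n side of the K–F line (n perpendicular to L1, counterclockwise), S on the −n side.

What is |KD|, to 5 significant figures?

28.111

The slot axis is L1's direction at -11.7°, so u = (cos -11.7°, sin -11.7°) = (0.97922, -0.20279) and n = (−sin -11.7°, cos -11.7°) = (0.20279, 0.97922). K is at the origin and F lies 27.2 along u from K, so F = 27.2·u = (26.635, -5.5158). Tangency of A1 to both parallel lines with radius 7.1 puts A and S at K ± 7.1·n: A = (1.4398, 6.9525), S = (-1.4398, -6.9525). Equal radii place W and D the same way about F: W = F + 7.1·n = (28.075, 1.4367), D = F − 7.1·n = (25.195, -12.468). Then |KD| = |D − K| = 28.111.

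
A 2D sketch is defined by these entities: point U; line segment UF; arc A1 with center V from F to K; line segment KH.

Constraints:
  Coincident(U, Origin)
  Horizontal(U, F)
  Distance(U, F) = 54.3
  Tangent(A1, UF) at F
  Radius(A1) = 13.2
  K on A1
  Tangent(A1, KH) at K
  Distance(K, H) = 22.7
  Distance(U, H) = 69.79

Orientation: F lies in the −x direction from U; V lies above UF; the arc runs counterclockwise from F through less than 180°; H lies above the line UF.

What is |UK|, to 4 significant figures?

48.73

Checks: U.y = 0.00, F.y = 0.00 ✓; |VK| = 13.20 ✓; ∠(VK, KH) = 90.00° ✓; |KH| = 22.70 ✓; |UH| = 69.79 ✓.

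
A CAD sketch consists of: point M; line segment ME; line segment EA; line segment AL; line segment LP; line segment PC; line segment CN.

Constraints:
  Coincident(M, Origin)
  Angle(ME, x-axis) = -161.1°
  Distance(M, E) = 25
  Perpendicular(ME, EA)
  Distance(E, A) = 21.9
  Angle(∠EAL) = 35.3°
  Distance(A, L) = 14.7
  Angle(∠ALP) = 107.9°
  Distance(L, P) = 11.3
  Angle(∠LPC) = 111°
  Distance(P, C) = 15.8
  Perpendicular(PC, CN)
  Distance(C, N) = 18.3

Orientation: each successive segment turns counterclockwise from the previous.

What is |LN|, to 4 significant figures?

21.31

∠LPC = 111.0° gives PC at -145.3° from the x-axis; with |PC| = 15.8, C = (-34.73, -17.34). PC ⟂ CN, so CN runs at -55.30°; with |CN| = 18.3, N = (-24.31, -32.39). Then |LN| = |N − L| = 21.31.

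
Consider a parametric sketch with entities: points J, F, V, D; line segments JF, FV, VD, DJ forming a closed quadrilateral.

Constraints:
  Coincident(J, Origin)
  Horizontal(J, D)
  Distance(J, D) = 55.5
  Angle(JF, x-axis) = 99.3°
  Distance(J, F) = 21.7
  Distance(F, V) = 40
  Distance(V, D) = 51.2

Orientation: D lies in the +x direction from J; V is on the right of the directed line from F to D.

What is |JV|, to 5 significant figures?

18.584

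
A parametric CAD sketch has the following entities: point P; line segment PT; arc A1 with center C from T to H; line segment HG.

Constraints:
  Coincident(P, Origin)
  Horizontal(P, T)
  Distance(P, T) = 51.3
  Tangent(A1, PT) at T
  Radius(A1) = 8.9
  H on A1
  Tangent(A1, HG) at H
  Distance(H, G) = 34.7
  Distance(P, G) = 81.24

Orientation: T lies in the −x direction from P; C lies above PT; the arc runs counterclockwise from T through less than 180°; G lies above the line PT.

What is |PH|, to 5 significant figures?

48.047

P is at the origin; PT is horizontal with |PT| = 51.3 and T on the −x side, so T = (-51.300, 0.0000). Tangency of A1 to PT means the radius CT is perpendicular to PT, so C = T + (0, 8.9) = (-51.300, 8.9000). Since CH ⟂ HG (tangency), |CG| = √(8.9² + 34.7²) = 35.823 regardless of where H sits on A1. So G lies on both circle(P, 81.24) and circle(C, 35.823); the above-PT intersection is G = (-71.573, 38.435). H is the foot of the tangent from G: H = (-45.444, 15.602).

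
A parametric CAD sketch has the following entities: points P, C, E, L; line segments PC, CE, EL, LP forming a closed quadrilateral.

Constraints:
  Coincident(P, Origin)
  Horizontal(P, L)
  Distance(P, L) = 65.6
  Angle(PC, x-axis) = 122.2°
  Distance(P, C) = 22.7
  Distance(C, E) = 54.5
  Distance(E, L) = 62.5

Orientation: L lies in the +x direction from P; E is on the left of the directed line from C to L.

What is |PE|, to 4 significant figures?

60.87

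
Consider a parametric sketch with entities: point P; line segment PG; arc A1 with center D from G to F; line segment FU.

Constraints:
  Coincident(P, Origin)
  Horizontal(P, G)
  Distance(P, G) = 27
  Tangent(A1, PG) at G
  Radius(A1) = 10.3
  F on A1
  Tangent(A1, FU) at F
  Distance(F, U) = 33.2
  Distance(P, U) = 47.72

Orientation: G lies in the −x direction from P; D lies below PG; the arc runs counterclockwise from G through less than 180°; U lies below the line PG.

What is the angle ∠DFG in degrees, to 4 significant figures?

29.28°

Checks: |DF| = 10.30 ✓; ∠(DF, FU) = 90.00° ✓; |FU| = 33.20 ✓; |PU| = 47.72 ✓.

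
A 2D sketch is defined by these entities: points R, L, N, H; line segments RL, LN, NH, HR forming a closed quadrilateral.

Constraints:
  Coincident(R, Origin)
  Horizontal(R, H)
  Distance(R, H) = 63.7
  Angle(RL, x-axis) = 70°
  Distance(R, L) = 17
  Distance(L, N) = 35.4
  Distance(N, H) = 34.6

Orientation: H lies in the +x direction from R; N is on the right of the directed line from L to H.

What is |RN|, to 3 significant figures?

31.9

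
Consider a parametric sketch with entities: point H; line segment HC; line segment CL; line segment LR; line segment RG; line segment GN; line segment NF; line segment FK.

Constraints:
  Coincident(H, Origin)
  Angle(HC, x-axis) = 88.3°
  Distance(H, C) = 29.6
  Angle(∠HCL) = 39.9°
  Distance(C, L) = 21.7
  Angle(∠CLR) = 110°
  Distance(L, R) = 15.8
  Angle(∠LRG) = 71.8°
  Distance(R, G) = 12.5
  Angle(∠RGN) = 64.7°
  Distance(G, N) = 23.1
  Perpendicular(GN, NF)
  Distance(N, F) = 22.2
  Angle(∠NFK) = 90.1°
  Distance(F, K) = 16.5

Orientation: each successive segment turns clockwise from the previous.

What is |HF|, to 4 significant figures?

26.82

∠RGN = 64.7° gives GN at 14.70° from the x-axis; with |GN| = 23.1, N = (20.28, 14.54). GN ⟂ NF, so NF runs at -75.30°; with |NF| = 22.2, F = (25.91, -6.930). Then |HF| = |F − H| = 26.82.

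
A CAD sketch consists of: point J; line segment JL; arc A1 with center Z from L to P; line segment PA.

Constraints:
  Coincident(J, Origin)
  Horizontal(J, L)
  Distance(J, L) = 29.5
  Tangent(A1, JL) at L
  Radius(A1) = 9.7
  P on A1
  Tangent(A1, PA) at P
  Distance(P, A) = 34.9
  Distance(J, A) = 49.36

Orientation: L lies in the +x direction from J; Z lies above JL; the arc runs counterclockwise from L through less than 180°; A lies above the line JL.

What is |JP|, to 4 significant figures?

40.61

Checks: ∠(ZL, LJ) = 90.00° ✓; |ZL| = 9.700 ✓; |ZP| = 9.700 ✓; ∠(ZP, PA) = 90.00° ✓; |PA| = 34.90 ✓; |JA| = 49.36 ✓.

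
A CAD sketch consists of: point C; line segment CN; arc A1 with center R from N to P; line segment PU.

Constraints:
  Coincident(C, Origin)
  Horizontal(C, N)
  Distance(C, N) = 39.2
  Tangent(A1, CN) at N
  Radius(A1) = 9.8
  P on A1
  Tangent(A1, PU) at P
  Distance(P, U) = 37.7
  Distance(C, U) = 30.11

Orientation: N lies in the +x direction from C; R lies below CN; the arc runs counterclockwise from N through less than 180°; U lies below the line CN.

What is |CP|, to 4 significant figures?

32.39

C is at the origin; CN is horizontal with |CN| = 39.2 and N on the +x side, so N = (39.20, 0.000). The tangent condition forces RN to be normal to CN, so R = N + (0, -9.8) = (39.20, -9.800). Since RP ⟂ PU (tangency), |RU| = √(9.8² + 37.7²) = 38.95 regardless of where P sits on A1. So U lies on both circle(C, 30.11) and circle(R, 38.95); the below-CN intersection is U = (5.641, -29.58). P is the foot of the tangent from U: P = (32.26, -2.880).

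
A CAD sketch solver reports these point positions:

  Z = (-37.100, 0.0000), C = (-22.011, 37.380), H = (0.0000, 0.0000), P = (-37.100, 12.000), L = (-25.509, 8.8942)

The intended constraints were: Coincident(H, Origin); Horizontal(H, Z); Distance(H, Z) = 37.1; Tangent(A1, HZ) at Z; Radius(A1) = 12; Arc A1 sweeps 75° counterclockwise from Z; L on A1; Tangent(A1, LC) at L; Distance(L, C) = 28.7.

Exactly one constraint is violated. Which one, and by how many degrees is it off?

Tangent(A1, LC) at L — off by 8.00°.

H = (0.00, 0.00) ✓; H.y = 0.00, Z.y = 0.00 ✓; |HZ| = 37.10 ✓; ∠(PZ, ZH) = 90.00° ✓; |PZ| = 12.00 ✓; bearing(P→L) − bearing(P→Z) = 75.00° ✓; |PL| = 12.00 ✓; ∠(PL, LC) = 82.00° ✗; |LC| = 28.70 ✓.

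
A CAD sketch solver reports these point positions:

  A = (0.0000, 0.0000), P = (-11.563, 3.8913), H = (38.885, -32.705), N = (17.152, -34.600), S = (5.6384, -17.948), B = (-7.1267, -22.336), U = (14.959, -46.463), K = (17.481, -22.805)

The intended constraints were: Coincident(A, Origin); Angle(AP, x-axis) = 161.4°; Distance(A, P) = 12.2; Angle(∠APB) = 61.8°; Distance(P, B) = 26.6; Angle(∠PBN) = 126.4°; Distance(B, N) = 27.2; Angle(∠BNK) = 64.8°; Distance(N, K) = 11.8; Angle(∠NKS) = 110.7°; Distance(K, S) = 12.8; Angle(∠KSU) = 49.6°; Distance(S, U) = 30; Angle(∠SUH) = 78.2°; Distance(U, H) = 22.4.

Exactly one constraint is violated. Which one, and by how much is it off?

Distance(U, H) = 22.4 — off by 5.20.

A = (0.00, 0.00) ✓; AP at 161.4° ✓; |AP| = 12.20 ✓; ∠APB = 61.80° ✓; |PB| = 26.60 ✓; ∠PBN = 126.4° ✓; |BN| = 27.20 ✓; ∠BNK = 64.80° ✓; |NK| = 11.80 ✓; ∠NKS = 110.7° ✓; |KS| = 12.80 ✓; ∠KSU = 49.60° ✓; |SU| = 30.00 ✓; ∠SUH = 78.20° ✓; |UH| = 27.60 ✗.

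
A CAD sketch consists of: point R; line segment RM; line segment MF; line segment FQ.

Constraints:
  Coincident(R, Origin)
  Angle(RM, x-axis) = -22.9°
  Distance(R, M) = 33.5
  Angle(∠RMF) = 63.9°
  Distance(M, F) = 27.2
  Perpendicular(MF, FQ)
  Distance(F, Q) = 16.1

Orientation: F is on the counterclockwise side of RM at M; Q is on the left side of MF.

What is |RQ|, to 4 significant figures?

18.73

R is at the origin; RM runs at -22.9° with length 33.5, so M = 33.5·(cos -22.9°, sin -22.9°) = (30.86, -13.04). ∠RMF = 63.9°, so MF runs at -22.9° + (180° − 63.9°) = 93.20° from the x-axis; with |MF| = 27.2, F = M + 27.2·(cos 93.20°, sin 93.20°) = (29.34, 14.12). MF is perpendicular to FQ; with |FQ| = 16.1 on the left of MF, Q = F + 16.1·(-0.9984, -0.05582) = (13.27, 13.22). Then |RQ| = |Q − R| = 18.73.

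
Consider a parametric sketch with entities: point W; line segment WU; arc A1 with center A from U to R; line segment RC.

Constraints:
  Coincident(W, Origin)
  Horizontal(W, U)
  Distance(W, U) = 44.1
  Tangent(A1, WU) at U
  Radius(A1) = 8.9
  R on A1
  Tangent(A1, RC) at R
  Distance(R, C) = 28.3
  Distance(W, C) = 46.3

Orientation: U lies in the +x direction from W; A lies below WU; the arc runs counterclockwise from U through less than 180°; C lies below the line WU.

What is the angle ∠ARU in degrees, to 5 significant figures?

50.252°

Checks: W = (0.00, 0.00) ✓; |AU| = 8.900 ✓; |AR| = 8.900 ✓; ∠(AR, RC) = 90.00° ✓; |RC| = 28.30 ✓; |WC| = 46.30 ✓.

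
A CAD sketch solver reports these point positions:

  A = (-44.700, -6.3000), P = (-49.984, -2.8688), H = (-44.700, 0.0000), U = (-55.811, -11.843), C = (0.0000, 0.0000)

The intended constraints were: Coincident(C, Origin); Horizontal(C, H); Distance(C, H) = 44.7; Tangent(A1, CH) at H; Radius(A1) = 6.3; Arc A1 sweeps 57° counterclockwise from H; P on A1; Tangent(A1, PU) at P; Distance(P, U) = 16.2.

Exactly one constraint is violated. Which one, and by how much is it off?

Distance(P, U) = 16.2 — off by 5.50.

C = (0.00, 0.00) ✓; C.y = 0.00, H.y = 0.00 ✓; |CH| = 44.70 ✓; ∠(AH, HC) = 90.00° ✓; |AH| = 6.300 ✓; bearing(A→P) − bearing(A→H) = 57.00° ✓; |AP| = 6.300 ✓; ∠(AP, PU) = 90.00° ✓; |PU| = 10.70 ✗.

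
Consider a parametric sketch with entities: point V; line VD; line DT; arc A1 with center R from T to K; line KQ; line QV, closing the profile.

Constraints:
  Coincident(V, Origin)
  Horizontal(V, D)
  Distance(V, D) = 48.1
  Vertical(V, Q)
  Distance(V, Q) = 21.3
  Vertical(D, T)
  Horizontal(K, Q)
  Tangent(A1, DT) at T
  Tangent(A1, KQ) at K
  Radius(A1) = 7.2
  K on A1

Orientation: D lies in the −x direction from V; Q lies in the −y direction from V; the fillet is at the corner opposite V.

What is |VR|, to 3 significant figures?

43.3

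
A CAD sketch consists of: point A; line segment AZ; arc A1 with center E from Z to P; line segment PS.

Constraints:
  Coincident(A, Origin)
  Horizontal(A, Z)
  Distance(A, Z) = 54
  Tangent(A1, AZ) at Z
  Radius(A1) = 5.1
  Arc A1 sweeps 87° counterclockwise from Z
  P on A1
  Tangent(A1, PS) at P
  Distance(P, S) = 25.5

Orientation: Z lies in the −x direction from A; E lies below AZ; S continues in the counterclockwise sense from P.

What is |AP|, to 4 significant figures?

59.29

A is at the origin; AZ is horizontal with |AZ| = 54.0 and Z on the −x side, so Z = (-54.00, 0.000). A1 meets AZ tangentially, so EZ is at right angles to AZ, so E = Z + (0, -5.1) = (-54.00, -5.100). On A1, Z sits at bearing 90° from E; an 87° counterclockwise sweep puts P at bearing 177°, so P = E + 5.1·(cos 177°, sin 177°) = (-59.09, -4.833). Then |AP| = |P − A| = 59.29.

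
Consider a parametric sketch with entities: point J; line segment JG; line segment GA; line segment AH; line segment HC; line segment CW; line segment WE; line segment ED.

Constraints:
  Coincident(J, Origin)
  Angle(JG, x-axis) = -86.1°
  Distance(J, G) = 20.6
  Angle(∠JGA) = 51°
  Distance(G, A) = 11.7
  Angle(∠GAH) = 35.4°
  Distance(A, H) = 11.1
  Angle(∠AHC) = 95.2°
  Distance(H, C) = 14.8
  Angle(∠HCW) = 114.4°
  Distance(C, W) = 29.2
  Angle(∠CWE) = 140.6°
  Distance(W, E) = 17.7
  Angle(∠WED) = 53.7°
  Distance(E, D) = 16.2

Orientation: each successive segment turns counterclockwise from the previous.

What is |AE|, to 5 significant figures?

40.091

J is at the origin; JG runs at -86.1° with length 20.6, so G = (1.4011, -20.552). ∠JGA = 51.0° gives GA at 42.900° from the x-axis; with |GA| = 11.7, A = (9.9719, -12.588). ∠GAH = 35.4° gives AH at -172.50° from the x-axis; with |AH| = 11.1, H = (-1.0332, -14.037). ∠AHC = 95.2° gives HC at -87.700° from the x-axis; with |HC| = 14.8, C = (-0.43922, -28.825). ∠HCW = 114.4° gives CW at -22.100° from the x-axis; with |CW| = 29.2, W = (26.615, -39.811). ∠CWE = 140.6° gives WE at 17.300° from the x-axis; with |WE| = 17.7, E = (43.515, -34.547). Then |AE| = |E − A| = 40.091.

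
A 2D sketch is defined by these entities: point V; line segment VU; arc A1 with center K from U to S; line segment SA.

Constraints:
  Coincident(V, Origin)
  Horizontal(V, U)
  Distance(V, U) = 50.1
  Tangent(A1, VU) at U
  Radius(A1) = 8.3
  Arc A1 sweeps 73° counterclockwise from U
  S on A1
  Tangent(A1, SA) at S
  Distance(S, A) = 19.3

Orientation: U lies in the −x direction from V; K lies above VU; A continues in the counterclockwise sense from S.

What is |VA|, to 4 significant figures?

43.88

On A1, U sits at bearing -90° from K; a 73° counterclockwise sweep puts S at bearing -17°, so S = K + 8.3·(cos -17°, sin -17°) = (-42.16, 5.873). Tangency of A1 to SA means the radius KS is perpendicular to SA, so SA runs along (−sin -17°, cos -17°); with |SA| = 19.3, A = (-36.52, 24.33). Then |VA| = |A − V| = 43.88.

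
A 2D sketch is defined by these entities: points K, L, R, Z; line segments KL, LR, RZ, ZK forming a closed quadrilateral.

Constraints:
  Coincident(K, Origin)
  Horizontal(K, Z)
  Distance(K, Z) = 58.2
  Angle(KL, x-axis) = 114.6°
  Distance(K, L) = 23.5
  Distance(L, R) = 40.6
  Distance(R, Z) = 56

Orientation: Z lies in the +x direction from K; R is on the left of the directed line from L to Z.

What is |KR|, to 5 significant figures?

50.188

Checks: |LR| = 40.60 ✓; |RZ| = 56.00 ✓.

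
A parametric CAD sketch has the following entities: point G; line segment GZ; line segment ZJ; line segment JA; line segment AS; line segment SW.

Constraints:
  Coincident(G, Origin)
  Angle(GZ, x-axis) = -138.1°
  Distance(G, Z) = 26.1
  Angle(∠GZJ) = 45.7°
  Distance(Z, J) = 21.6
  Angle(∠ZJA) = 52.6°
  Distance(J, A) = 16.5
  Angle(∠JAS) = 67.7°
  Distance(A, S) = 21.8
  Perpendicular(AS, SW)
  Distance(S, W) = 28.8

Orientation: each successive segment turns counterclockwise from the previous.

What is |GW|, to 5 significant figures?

39.588

G is at the origin; GZ runs at -138.1° with length 26.1, so Z = (-19.427, -17.430). ∠GZJ = 45.7° gives ZJ at -3.8000° from the x-axis; with |ZJ| = 21.6, J = (2.1260, -18.862). ∠ZJA = 52.6° gives JA at 123.60° from the x-axis; with |JA| = 16.5, A = (-7.0050, -5.1187). ∠JAS = 67.7° gives AS at -124.10° from the x-axis; with |AS| = 21.8, S = (-19.227, -23.170). AS ⟂ SW, so SW runs at -34.100°; with |SW| = 28.8, W = (4.6212, -39.317). Then |GW| = |W − G| = 39.588.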